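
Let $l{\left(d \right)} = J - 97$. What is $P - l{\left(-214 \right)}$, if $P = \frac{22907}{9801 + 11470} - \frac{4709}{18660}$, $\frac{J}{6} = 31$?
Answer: $- \frac{34998321059}{396916860} \approx -88.175$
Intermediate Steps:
$J = 186$ ($J = 6 \cdot 31 = 186$)
$l{\left(d \right)} = 89$ ($l{\left(d \right)} = 186 - 97 = 89$)
$P = \frac{327279481}{396916860}$ ($P = \frac{22907}{21271} - \frac{4709}{18660} = \frac{327279481}{396916860} \approx 0.82455$)
$P - l{\left(-214 \right)} = \frac{327279481}{396916860} - 89 = - \frac{34998321059}{396916860}$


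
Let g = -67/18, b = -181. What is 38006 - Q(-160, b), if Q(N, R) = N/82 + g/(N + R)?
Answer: 9565002241/251658 ≈ 38008.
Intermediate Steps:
g = -67/18 (g = -67*1/18 = -67/18 ≈ -3.7222)
Q(N, R) = -67/(18*(N + R)) + N/82 (Q(N, R) = N/82 - 67/(18*(N + R)) = -67/(18*(N + R)) + N/82)
38006 - Q(-160, b) = 38006 - (-67/18 + (1/82)*(-160)² + (1/82)*(-160)*(-181))/(-160 - 181) = 38006 - (-67/18 + (1/82)*25600 + 14480/41)/(-341) = 38006 - (-1)*(-67/18 + 12800/41 + 14480/41)/341 = 38006 - (-1)*488293/(341*738) = 38006 - 1*(-488293/251658) = 38006 + 488293/251658 = 9565002241/251658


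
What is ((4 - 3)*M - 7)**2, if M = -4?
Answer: 121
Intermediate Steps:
((4 - 3)*M - 7)**2 = ((4 - 3)*(-4) - 7)**2 = (1*(-4) - 7)**2 = (-4 - 7)**2 = (-11)**2 = 121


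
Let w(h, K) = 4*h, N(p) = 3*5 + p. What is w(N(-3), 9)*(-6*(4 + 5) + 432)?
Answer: 18144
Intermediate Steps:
N(p) = 15 + p
w(N(-3), 9)*(-6*(4 + 5) + 432) = (4*(15 - 3))*(-6*(4 + 5) + 432) = (4*12)*(-6*9 + 432) = 48*(-54 + 432) = 48*378 = 18144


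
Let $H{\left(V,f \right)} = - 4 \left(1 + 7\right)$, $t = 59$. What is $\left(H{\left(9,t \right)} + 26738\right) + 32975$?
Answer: $59681$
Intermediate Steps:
$H{\left(V,f \right)} = -32$ ($H{\left(V,f \right)} = \left(-4\right) 8 = -32$)
$\left(H{\left(9,t \right)} + 26738\right) + 32975 = \left(-32 + 26738\right) + 32975 = 26706 + 32975 = 59681$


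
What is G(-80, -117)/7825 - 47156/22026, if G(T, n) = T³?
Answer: -232926154/3447069 ≈ -67.572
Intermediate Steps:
G(-80, -117)/7825 - 47156/22026 = (-80)³/7825 - 47156/22026 = -512000*1/7825 - 47156*1/22026 = -20480/313 - 23578/11013 = -232926154/3447069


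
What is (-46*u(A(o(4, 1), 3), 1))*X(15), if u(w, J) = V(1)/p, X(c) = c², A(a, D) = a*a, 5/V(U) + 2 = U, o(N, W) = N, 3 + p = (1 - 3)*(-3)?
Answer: 17250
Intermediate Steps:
p = 3 (p = -3 + (1 - 3)*(-3) = -3 - 2*(-3) = -3 + 6 = 3)
V(U) = 5/(-2 + U)
A(a, D) = a²
u(w, J) = -5/3 (u(w, J) = (5/(-2 + 1))/3 = (5/(-1))*(⅓) = (5*(-1))*(⅓) = -5*⅓ = -5/3)
(-46*u(A(o(4, 1), 3), 1))*X(15) = -46*(-5/3)*15² = (230/3)*225 = 17250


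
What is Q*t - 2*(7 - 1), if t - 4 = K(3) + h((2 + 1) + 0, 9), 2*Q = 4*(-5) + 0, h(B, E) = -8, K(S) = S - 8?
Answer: 78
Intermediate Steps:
K(S) = -8 + S
Q = -10 (Q = (4*(-5) + 0)/2 = (-20 + 0)/2 = (1/2)*(-20) = -10)
t = -9 (t = 4 + ((-8 + 3) - 8) = 4 + (-5 - 8) = 4 - 13 = -9)
Q*t - 2*(7 - 1) = -10*(-9) - 2*(7 - 1) = 90 - 2*6 = 90 - 12 = 78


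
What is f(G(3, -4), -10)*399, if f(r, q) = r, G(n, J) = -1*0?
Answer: 0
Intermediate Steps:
G(n, J) = 0
f(G(3, -4), -10)*399 = 0*399 = 0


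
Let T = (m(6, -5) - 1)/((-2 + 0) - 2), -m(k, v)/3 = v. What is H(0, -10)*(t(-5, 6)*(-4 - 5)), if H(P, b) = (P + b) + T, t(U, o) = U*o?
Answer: -3645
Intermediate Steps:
m(k, v) = -3*v
T = -7/2 (T = (-3*(-5) - 1)/((-2 + 0) - 2) = (15 - 1)/(-2 - 2) = 14/(-4) = 14*(-1/4) = -7/2 ≈ -3.5000)
H(P, b) = -7/2 + P + b (H(P, b) = (P + b) - 7/2 = -7/2 + P + b)
H(0, -10)*(t(-5, 6)*(-4 - 5)) = (-7/2 + 0 - 10)*((-5*6)*(-4 - 5)) = -(-405)*(-9) = -27/2*270 = -3645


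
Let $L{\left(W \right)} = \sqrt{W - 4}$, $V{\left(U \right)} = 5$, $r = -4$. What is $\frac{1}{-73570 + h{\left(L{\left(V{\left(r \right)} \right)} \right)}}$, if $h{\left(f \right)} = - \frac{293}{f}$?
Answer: $- \frac{1}{73863} \approx -1.3539 \cdot 10^{-5}$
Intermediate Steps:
$L{\left(W \right)} = \sqrt{-4 + W}$
$\frac{1}{-73570 + h{\left(L{\left(V{\left(r \right)} \right)} \right)}} = \frac{1}{-73570 - \frac{293}{\sqrt{-4 + 5}}} = \frac{1}{-73570 - \frac{293}{\sqrt{1}}} = \frac{1}{-73570 - \frac{293}{1}} = \frac{1}{-73570 - 293} = \frac{1}{-73863} = - \frac{1}{73863}$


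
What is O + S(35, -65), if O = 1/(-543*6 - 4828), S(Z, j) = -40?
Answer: -323441/8086 ≈ -40.000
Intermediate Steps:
O = -1/8086 (O = 1/(-3258 - 4828) = 1/(-8086) = -1/8086 ≈ -0.00012367)
O + S(35, -65) = -1/8086 - 40 = -323441/8086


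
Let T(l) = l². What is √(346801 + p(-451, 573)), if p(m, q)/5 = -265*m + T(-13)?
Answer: √945221 ≈ 972.22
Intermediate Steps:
p(m, q) = 845 - 1325*m (p(m, q) = 5*(-265*m + (-13)²) = 5*(-265*m + 169) = 5*(169 - 265*m) = 845 - 1325*m)
√(346801 + p(-451, 573)) = √(346801 + (845 - 1325*(-451))) = √(346801 + (845 + 597575)) = √(346801 + 598420) = √945221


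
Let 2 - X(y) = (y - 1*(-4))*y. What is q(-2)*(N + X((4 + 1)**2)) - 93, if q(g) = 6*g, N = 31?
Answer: 8211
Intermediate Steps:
X(y) = 2 - y*(4 + y) (X(y) = 2 - (y - 1*(-4))*y = 2 - (y + 4)*y = 2 - (4 + y)*y = 2 - y*(4 + y))
q(-2)*(N + X((4 + 1)**2)) - 93 = (6*(-2))*(31 + (2 - ((4 + 1)**2)**2 - 4*(4 + 1)**2)) - 93 = -12*(31 + (2 - (5**2)**2 - 4*5**2)) - 93 = -12*(31 + (2 - 1*25**2 - 4*25)) - 93 = -12*(31 + (2 - 1*625 - 100)) - 93 = -12*(31 + (2 - 625 - 100)) - 93 = -12*(31 - 723) - 93 = -12*(-692) - 93 = 8304 - 93 = 8211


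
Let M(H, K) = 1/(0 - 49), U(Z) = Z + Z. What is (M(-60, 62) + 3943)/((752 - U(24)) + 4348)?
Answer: 32201/41258 ≈ 0.78048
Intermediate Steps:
U(Z) = 2*Z
M(H, K) = -1/49 (M(H, K) = 1/(-49) = -1/49)
(M(-60, 62) + 3943)/((752 - U(24)) + 4348) = (-1/49 + 3943)/((752 - 2*24) + 4348) = 193206/(49*((752 - 1*48) + 4348)) = 193206/(49*((752 - 48) + 4348)) = 193206/(49*(704 + 4348)) = (193206/49)/5052 = (193206/49)*(1/5052) = 32201/41258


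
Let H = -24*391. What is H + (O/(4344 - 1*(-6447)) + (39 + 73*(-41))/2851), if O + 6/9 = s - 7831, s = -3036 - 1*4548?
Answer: -866327729471/92295423 ≈ -9386.5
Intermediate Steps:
s = -7584 (s = -3036 - 4548 = -7584)
O = -46247/3 (O = -⅔ + (-7584 - 7831) = -⅔ - 15415 = -46247/3 ≈ -15416.)
H = -9384
H + (O/(4344 - 1*(-6447)) + (39 + 73*(-41))/2851) = -9384 + (-46247/(3*(4344 - 1*(-6447))) + (39 + 73*(-41))/2851) = -9384 + (-46247/(3*(4344 + 6447)) + (39 - 2993)*(1/2851)) = -9384 + (-46247/3/10791 - 2954*1/2851) = -9384 + (-46247/3*1/10791 - 2954/2851) = -9384 + (-46247/32373 - 2954/2851) = -9384 - 227480039/92295423 = -866327729471/92295423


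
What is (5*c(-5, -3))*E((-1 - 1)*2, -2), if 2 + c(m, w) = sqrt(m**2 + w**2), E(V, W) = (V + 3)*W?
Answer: -20 + 10*sqrt(34) ≈ 38.310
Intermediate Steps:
E(V, W) = W*(3 + V) (E(V, W) = (3 + V)*W = W*(3 + V))
c(m, w) = -2 + sqrt(m**2 + w**2)
(5*c(-5, -3))*E((-1 - 1)*2, -2) = (5*(-2 + sqrt((-5)**2 + (-3)**2)))*(-2*(3 + (-1 - 1)*2)) = (5*(-2 + sqrt(25 + 9)))*(-2*(3 - 2*2)) = (5*(-2 + sqrt(34)))*(-2*(3 - 4)) = (-10 + 5*sqrt(34))*(-2*(-1)) = (-10 + 5*sqrt(34))*2 = -20 + 10*sqrt(34)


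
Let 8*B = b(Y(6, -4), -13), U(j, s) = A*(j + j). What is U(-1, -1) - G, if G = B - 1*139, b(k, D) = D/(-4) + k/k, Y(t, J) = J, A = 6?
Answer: 4047/32 ≈ 126.47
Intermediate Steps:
b(k, D) = 1 - D/4 (b(k, D) = D*(-1/4) + 1 = -D/4 + 1 = 1 - D/4)
U(j, s) = 12*j (U(j, s) = 6*(j + j) = 6*(2*j) = 12*j)
B = 17/32 (B = (1 - 1/4*(-13))/8 = (1 + 13/4)/8 = (1/8)*(17/4) = 17/32 ≈ 0.53125)
G = -4431/32 (G = 17/32 - 1*139 = 17/32 - 139 = -4431/32 ≈ -138.47)
U(-1, -1) - G = 12*(-1) - 1*(-4431/32) = -12 + 4431/32 = 4047/32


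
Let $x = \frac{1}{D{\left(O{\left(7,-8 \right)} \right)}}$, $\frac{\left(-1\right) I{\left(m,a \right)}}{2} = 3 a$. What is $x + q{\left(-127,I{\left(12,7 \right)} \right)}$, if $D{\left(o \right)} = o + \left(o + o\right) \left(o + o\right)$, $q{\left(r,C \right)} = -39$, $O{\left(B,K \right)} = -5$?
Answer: $- \frac{3704}{95} \approx -38.99$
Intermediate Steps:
$I{\left(m,a \right)} = - 6 a$ ($I{\left(m,a \right)} = - 2 \cdot 3 a = - 6 a$)
$D{\left(o \right)} = o + 4 o^{2}$ ($D{\left(o \right)} = o + 2 o 2 o = o + 4 o^{2}$)
$x = \frac{1}{95}$ ($x = \frac{1}{\left(-5\right) \left(1 + 4 \left(-5\right)\right)} = \frac{1}{\left(-5\right) \left(1 - 20\right)} = \frac{1}{\left(-5\right) \left(-19\right)} = \frac{1}{95} \approx 0.010526$)
$x + q{\left(-127,I{\left(12,7 \right)} \right)} = \frac{1}{95} - 39 = - \frac{3704}{95}$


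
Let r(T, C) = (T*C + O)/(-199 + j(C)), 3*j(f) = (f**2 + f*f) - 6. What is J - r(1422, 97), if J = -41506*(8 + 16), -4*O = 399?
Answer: -72580705851/72860 ≈ -9.9617e+5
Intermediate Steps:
O = -399/4 (O = -1/4*399 = -399/4 ≈ -99.750)
j(f) = -2 + 2*f**2/3 (j(f) = ((f**2 + f*f) - 6)/3 = ((f**2 + f**2) - 6)/3 = (2*f**2 - 6)/3 = (-6 + 2*f**2)/3 = -2 + 2*f**2/3)
r(T, C) = (-399/4 + C*T)/(-201 + 2*C**2/3) (r(T, C) = (T*C - 399/4)/(-199 + (-2 + 2*C**2/3)) = (C*T - 399/4)/(-201 + 2*C**2/3) = (-399/4 + C*T)/(-201 + 2*C**2/3))
J = -996144 (J = -41506*24 = -996144)
J - r(1422, 97) = -996144 - 3*(-399 + 4*97*1422)/(4*(-603 + 2*97**2)) = -996144 - 3*(-399 + 551736)/(4*(-603 + 2*9409)) = -996144 - 3*551337/(4*(-603 + 18818)) = -996144 - 3*551337/(4*18215) = -996144 - 1*1654011/72860 = -996144 - 1654011/72860 = -72580705851/72860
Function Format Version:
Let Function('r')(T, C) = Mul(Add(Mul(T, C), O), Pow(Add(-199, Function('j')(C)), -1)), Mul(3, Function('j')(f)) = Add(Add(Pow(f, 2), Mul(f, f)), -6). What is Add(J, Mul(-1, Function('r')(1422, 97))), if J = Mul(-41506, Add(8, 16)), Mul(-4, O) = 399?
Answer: Rational(-72580705851, 72860) ≈ -9.9617e+5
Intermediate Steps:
O = Rational(-399, 4) (O = Mul(Rational(-1, 4), 399) = Rational(-399, 4) ≈ -99.750)
Function('j')(f) = Add(-2, Mul(Rational(2, 3), Pow(f, 2))) (Function('j')(f) = Mul(Rational(1, 3), Add(Add(Pow(f, 2), Mul(f, f)), -6)) = Mul(Rational(1, 3), Add(Add(Pow(f, 2), Pow(f, 2)), -6)) = Mul(Rational(1, 3), Add(Mul(2, Pow(f, 2)), -6)) = Mul(Rational(1, 3), Add(-6, Mul(2, Pow(f, 2)))) = Add(-2, Mul(Rational(2, 3), Pow(f, 2))))
Function('r')(T, C) = Mul(Pow(Add(-201, Mul(Rational(2, 3), Pow(C, 2))), -1), Add(Rational(-399, 4), Mul(C, T))) (Function('r')(T, C) = Mul(Add(Mul(T, C), Rational(-399, 4)), Pow(Add(-199, Add(-2, Mul(Rational(2, 3), Pow(C, 2)))), -1)) = Mul(Add(Mul(C, T), Rational(-399, 4)), Pow(Add(-201, Mul(Rational(2, 3), Pow(C, 2))), -1)) = Mul(Add(Rational(-399, 4), Mul(C, T)), Pow(Add(-201, Mul(Rational(2, 3), Pow(C, 2))), -1)) = Mul(Pow(Add(-201, Mul(Rational(2, 3), Pow(C, 2))), -1), Add(Rational(-399, 4), Mul(C, T))))
J = -996144 (J = Mul(-41506, 24) = -996144)
Add(J, Mul(-1, Function('r')(1422, 97))) = Add(-996144, Mul(-1, Mul(Rational(3, 4), Pow(Add(-603, Mul(2, Pow(97, 2))), -1), Add(-399, Mul(4, 97, 1422))))) = Add(-996144, Mul(-1, Mul(Rational(3, 4), Pow(Add(-603, Mul(2, 9409)), -1), Add(-399, 551736)))) = Add(-996144, Mul(-1, Mul(Rational(3, 4), Pow(Add(-603, 18818), -1), 551337))) = Add(-996144, Mul(-1, Mul(Rational(3, 4), Pow(18215, -1), 551337))) = Add(-996144, Mul(-1, Mul(Rational(3, 4), Rational(1, 18215), 551337))) = Add(-996144, Mul(-1, Rational(1654011, 72860))) = Add(-996144, Rational(-1654011, 72860)) = Rational(-72580705851, 72860)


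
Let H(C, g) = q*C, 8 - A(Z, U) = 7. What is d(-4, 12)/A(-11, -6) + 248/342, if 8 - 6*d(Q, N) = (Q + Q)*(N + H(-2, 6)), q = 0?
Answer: 3088/171 ≈ 18.058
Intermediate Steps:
A(Z, U) = 1 (A(Z, U) = 8 - 1*7 = 8 - 7 = 1)
H(C, g) = 0 (H(C, g) = 0*C = 0)
d(Q, N) = 4/3 - N*Q/3 (d(Q, N) = 4/3 - (Q + Q)*(N + 0)/6 = 4/3 - 2*Q*N/6 = 4/3 - N*Q/3)
d(-4, 12)/A(-11, -6) + 248/342 = (4/3 - ⅓*12*(-4))/1 + 248/342 = (4/3 + 16)*1 + 248*(1/342) = (52/3)*1 + 124/171 = 52/3 + 124/171 = 3088/171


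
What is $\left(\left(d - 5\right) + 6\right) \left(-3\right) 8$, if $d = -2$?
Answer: $24$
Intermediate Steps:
$\left(\left(d - 5\right) + 6\right) \left(-3\right) 8 = \left(\left(-2 - 5\right) + 6\right) \left(-3\right) 8 = \left(-7 + 6\right) \left(-3\right) 8 = \left(-1\right) \left(-3\right) 8 = 3 \cdot 8 = 24$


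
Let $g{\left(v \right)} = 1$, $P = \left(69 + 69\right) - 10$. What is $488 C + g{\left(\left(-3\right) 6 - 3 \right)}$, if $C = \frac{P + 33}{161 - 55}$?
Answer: $\frac{39337}{53} \approx 742.21$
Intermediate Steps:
$P = 128$ ($P = 138 - 10 = 128$)
$C = \frac{161}{106}$ ($C = \frac{128 + 33}{161 - 55} = \frac{161}{106} \approx 1.5189$)
$488 C + g{\left(\left(-3\right) 6 - 3 \right)} = 488 \cdot \frac{161}{106} + 1 = \frac{39284}{53} + 1 = \frac{39337}{53}$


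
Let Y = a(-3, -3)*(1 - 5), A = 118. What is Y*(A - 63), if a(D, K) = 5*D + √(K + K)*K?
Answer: 3300 + 660*I*√6 ≈ 3300.0 + 1616.7*I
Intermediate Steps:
a(D, K) = 5*D + √2*K^(3/2) (a(D, K) = 5*D + √(2*K)*K = 5*D + (√2*√K)*K = 5*D + √2*K^(3/2))
Y = 60 + 12*I*√6 (Y = (5*(-3) + √2*(-3)^(3/2))*(1 - 5) = (-15 + √2*(-3*I*√3))*(-4) = (-15 - 3*I*√6)*(-4) = 60 + 12*I*√6 ≈ 60.0 + 29.394*I)
Y*(A - 63) = (60 + 12*I*√6)*(118 - 63) = (60 + 12*I*√6)*55 = 3300 + 660*I*√6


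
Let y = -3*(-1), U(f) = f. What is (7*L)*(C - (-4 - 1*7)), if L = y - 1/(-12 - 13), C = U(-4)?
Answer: 3724/25 ≈ 148.96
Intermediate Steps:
C = -4
y = 3
L = 76/25 (L = 3 - 1/(-12 - 13) = 3 - 1/(-25) = 3 - 1*(-1/25) = 3 + 1/25 = 76/25 ≈ 3.0400)
(7*L)*(C - (-4 - 1*7)) = (7*(76/25))*(-4 - (-4 - 1*7)) = 532*(-4 - (-4 - 7))/25 = 532*(-4 - 1*(-11))/25 = 532*(-4 + 11)/25 = (532/25)*7 = 3724/25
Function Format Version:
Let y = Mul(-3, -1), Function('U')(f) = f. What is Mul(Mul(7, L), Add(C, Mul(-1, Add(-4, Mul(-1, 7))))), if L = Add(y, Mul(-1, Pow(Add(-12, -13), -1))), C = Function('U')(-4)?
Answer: Rational(3724, 25) ≈ 148.96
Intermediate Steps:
C = -4
y = 3
L = Rational(76, 25) (L = Add(3, Mul(-1, Pow(Add(-12, -13), -1))) = Add(3, Mul(-1, Pow(-25, -1))) = Add(3, Mul(-1, Rational(-1, 25))) = Add(3, Rational(1, 25)) = Rational(76, 25) ≈ 3.0400)
Mul(Mul(7, L), Add(C, Mul(-1, Add(-4, Mul(-1, 7))))) = Mul(Mul(7, Rational(76, 25)), Add(-4, Mul(-1, Add(-4, Mul(-1, 7))))) = Mul(Rational(532, 25), Add(-4, Mul(-1, Add(-4, -7)))) = Mul(Rational(532, 25), Add(-4, Mul(-1, -11))) = Mul(Rational(532, 25), Add(-4, 11)) = Mul(Rational(532, 25), 7) = Rational(3724, 25)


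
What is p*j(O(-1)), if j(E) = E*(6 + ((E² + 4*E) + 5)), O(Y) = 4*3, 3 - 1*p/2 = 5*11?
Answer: -253344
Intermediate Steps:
p = -104 (p = 6 - 10*11 = 6 - 2*55 = 6 - 110 = -104)
O(Y) = 12
j(E) = E*(11 + E² + 4*E) (j(E) = E*(6 + (5 + E² + 4*E)) = E*(11 + E² + 4*E))
p*j(O(-1)) = -1248*(11 + 12² + 4*12) = -1248*(11 + 144 + 48) = -1248*203 = -104*2436 = -253344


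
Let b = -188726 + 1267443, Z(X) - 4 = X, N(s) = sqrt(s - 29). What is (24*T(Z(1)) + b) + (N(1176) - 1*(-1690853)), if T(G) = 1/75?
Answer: 69239258/25 + sqrt(1147) ≈ 2.7696e+6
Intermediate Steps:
N(s) = sqrt(-29 + s)
Z(X) = 4 + X
T(G) = 1/75
b = 1078717
(24*T(Z(1)) + b) + (N(1176) - 1*(-1690853)) = (24*(1/75) + 1078717) + (sqrt(-29 + 1176) - 1*(-1690853)) = (8/25 + 1078717) + (sqrt(1147) + 1690853) = 26967933/25 + (1690853 + sqrt(1147)) = 69239258/25 + sqrt(1147)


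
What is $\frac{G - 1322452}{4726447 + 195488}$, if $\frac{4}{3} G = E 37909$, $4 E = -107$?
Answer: $- \frac{33328021}{78750960} \approx -0.42321$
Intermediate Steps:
$E = - \frac{107}{4}$ ($E = \frac{1}{4} \left(-107\right) = - \frac{107}{4} \approx -26.75$)
$G = - \frac{12168789}{16}$ ($G = \frac{3 \left(\left(- \frac{107}{4}\right) 37909\right)}{4} = \frac{3}{4} \left(- \frac{4056263}{4}\right) = - \frac{12168789}{16} \approx -7.6055 \cdot 10^{5}$)
$\frac{G - 1322452}{4726447 + 195488} = \frac{- \frac{12168789}{16} - 1322452}{4726447 + 195488} = - \frac{33328021}{16 \cdot 4921935} = \left(- \frac{33328021}{16}\right) \frac{1}{4921935} = - \frac{33328021}{78750960}$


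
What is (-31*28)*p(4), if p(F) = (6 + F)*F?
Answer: -34720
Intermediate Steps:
p(F) = F*(6 + F)
(-31*28)*p(4) = (-31*28)*(4*(6 + 4)) = -3472*10 = -868*40 = -34720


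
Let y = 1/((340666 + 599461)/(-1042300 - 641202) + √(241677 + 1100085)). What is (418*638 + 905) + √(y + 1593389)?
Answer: 267589 + √(23042369450244640112730955640861978877424155 + 10777795372203000513422503891676*√1341762)/3802792778096398919 ≈ 2.6885e+5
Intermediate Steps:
y = 1/(-940127/1683502 + √1341762) (y = 1/(940127/(-1683502) + √1341762) = 1/(940127*(-1/1683502) + √1341762) = 1/(-940127/1683502 + √1341762) ≈ 0.00086372)
(418*638 + 905) + √(y + 1593389) = (418*638 + 905) + √((1582705684754/3802792778096398919 + 2834178984004*√1341762/3802792778096398919) + 1593389) = (266684 + 905) + √(6059328181899825682831245/3802792778096398919 + 2834178984004*√1341762/3802792778096398919) = 267589 + √(6059328181899825682831245/3802792778096398919 + 2834178984004*√1341762/3802792778096398919)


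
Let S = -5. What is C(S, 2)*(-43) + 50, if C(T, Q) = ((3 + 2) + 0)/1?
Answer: -165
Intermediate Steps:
C(T, Q) = 5 (C(T, Q) = (5 + 0)*1 = 5*1 = 5)
C(S, 2)*(-43) + 50 = 5*(-43) + 50 = -215 + 50 = -165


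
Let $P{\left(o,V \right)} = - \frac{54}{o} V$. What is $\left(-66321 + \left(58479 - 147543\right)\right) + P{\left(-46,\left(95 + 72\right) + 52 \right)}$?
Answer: $- \frac{3567942}{23} \approx -1.5513 \cdot 10^{5}$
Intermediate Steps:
$P{\left(o,V \right)} = - \frac{54 V}{o}$
$\left(-66321 + \left(58479 - 147543\right)\right) + P{\left(-46,\left(95 + 72\right) + 52 \right)} = \left(-66321 + \left(58479 - 147543\right)\right) - \frac{54 \left(\left(95 + 72\right) + 52\right)}{-46} = \left(-66321 - 89064\right) - 54 \left(167 + 52\right) \left(- \frac{1}{46}\right) = -155385 - 11826 \left(- \frac{1}{46}\right) = -155385 + \frac{5913}{23} = - \frac{3567942}{23}$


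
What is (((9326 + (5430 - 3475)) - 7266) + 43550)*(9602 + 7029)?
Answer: 791053515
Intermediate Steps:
(((9326 + (5430 - 3475)) - 7266) + 43550)*(9602 + 7029) = (((9326 + 1955) - 7266) + 43550)*16631 = ((11281 - 7266) + 43550)*16631 = (4015 + 43550)*16631 = 47565*16631 = 791053515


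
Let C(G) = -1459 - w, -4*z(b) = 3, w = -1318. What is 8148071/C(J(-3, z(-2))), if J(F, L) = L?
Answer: -8148071/141 ≈ -57788.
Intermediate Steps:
z(b) = -¾ (z(b) = -¼*3 = -¾)
C(G) = -141 (C(G) = -1459 - 1*(-1318) = -1459 + 1318 = -141)
8148071/C(J(-3, z(-2))) = 8148071/(-141) = 8148071*(-1/141) = -8148071/141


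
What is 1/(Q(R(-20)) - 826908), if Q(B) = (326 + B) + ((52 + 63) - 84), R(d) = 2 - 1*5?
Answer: -1/826554 ≈ -1.2098e-6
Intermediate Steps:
R(d) = -3 (R(d) = 2 - 5 = -3)
Q(B) = 357 + B (Q(B) = (326 + B) + (115 - 84) = (326 + B) + 31 = 357 + B)
1/(Q(R(-20)) - 826908) = 1/((357 - 3) - 826908) = 1/(354 - 826908) = 1/(-826554) = -1/826554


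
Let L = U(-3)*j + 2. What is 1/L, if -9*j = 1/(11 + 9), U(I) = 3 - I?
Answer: 30/59 ≈ 0.50847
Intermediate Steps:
j = -1/180 (j = -1/(9*(11 + 9)) = -⅑/20 = -⅑*1/20 = -1/180 ≈ -0.0055556)
L = 59/30 (L = (3 - 1*(-3))*(-1/180) + 2 = (3 + 3)*(-1/180) + 2 = 6*(-1/180) + 2 = -1/30 + 2 = 59/30 ≈ 1.9667)
1/L = 1/(59/30) = 30/59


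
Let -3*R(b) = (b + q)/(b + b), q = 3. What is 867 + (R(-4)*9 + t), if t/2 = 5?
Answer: 7013/8 ≈ 876.63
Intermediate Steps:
t = 10 (t = 2*5 = 10)
R(b) = -(3 + b)/(6*b) (R(b) = -(b + 3)/(3*(b + b)) = -(3 + b)/(3*(2*b)) = -(3 + b)*1/(2*b)/3 = -(3 + b)/(6*b))
867 + (R(-4)*9 + t) = 867 + (((⅙)*(-3 - 1*(-4))/(-4))*9 + 10) = 867 + (((⅙)*(-¼)*(-3 + 4))*9 + 10) = 867 + (((⅙)*(-¼)*1)*9 + 10) = 867 + (-1/24*9 + 10) = 867 + (-3/8 + 10) = 867 + 77/8 = 7013/8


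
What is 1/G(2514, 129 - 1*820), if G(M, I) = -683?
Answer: -1/683 ≈ -0.0014641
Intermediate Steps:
1/G(2514, 129 - 1*820) = 1/(-683) = -1/683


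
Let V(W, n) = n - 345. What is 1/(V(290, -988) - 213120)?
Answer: -1/214453 ≈ -4.6630e-6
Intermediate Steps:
V(W, n) = -345 + n
1/(V(290, -988) - 213120) = 1/((-345 - 988) - 213120) = 1/(-1333 - 213120) = 1/(-214453) = -1/214453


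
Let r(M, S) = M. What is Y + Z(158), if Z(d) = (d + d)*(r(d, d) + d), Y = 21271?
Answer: 121127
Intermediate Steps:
Z(d) = 4*d² (Z(d) = (d + d)*(d + d) = (2*d)*(2*d) = 4*d²)
Y + Z(158) = 21271 + 4*158² = 21271 + 4*24964 = 21271 + 99856 = 121127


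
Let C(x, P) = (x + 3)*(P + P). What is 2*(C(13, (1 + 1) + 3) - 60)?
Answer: 200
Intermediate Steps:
C(x, P) = 2*P*(3 + x) (C(x, P) = (3 + x)*(2*P) = 2*P*(3 + x))
2*(C(13, (1 + 1) + 3) - 60) = 2*(2*((1 + 1) + 3)*(3 + 13) - 60) = 2*(2*(2 + 3)*16 - 60) = 2*(2*5*16 - 60) = 2*(160 - 60) = 2*100 = 200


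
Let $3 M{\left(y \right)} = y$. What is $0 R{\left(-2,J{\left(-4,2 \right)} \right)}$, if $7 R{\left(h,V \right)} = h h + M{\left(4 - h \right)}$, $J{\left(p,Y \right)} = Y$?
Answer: $0$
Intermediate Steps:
$M{\left(y \right)} = \frac{y}{3}$
$R{\left(h,V \right)} = \frac{4}{21} - \frac{h}{21} + \frac{h^{2}}{7}$ ($R{\left(h,V \right)} = \frac{h h + \frac{4 - h}{3}}{7} = \frac{h^{2} - \left(- \frac{4}{3} + \frac{h}{3}\right)}{7} = \frac{\frac{4}{3} + h^{2} - \frac{h}{3}}{7} = \frac{4}{21} - \frac{h}{21} + \frac{h^{2}}{7}$)
$0 R{\left(-2,J{\left(-4,2 \right)} \right)} = 0 \left(\frac{4}{21} - - \frac{2}{21} + \frac{\left(-2\right)^{2}}{7}\right) = 0 \left(\frac{4}{21} + \frac{2}{21} + \frac{1}{7} \cdot 4\right) = 0 \left(\frac{4}{21} + \frac{2}{21} + \frac{4}{7}\right) = 0 \cdot \frac{6}{7} = 0$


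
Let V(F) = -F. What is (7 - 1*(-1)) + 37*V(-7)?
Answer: 267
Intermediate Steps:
(7 - 1*(-1)) + 37*V(-7) = (7 - 1*(-1)) + 37*(-1*(-7)) = (7 + 1) + 37*7 = 8 + 259 = 267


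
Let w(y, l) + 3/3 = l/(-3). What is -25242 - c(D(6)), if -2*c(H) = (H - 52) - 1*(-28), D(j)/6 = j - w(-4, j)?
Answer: -25227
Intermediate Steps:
w(y, l) = -1 - l/3 (w(y, l) = -1 + l/(-3) = -1 + l*(-⅓) = -1 - l/3)
D(j) = 6 + 8*j (D(j) = 6*(j - (-1 - j/3)) = 6*(j + (1 + j/3)) = 6*(1 + 4*j/3) = 6 + 8*j)
c(H) = 12 - H/2 (c(H) = -((H - 52) - 1*(-28))/2 = -((-52 + H) + 28)/2 = -(-24 + H)/2 = 12 - H/2)
-25242 - c(D(6)) = -25242 - (12 - (6 + 8*6)/2) = -25242 - (12 - (6 + 48)/2) = -25242 - (12 - ½*54) = -25242 - (12 - 27) = -25242 - 1*(-15) = -25242 + 15 = -25227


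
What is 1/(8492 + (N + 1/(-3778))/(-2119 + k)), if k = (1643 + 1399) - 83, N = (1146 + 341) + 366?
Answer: 3173520/26956532473 ≈ 0.00011773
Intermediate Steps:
N = 1853 (N = 1487 + 366 = 1853)
k = 2959 (k = 3042 - 83 = 2959)
1/(8492 + (N + 1/(-3778))/(-2119 + k)) = 1/(8492 + (1853 + 1/(-3778))/(-2119 + 2959)) = 1/(8492 + (1853 - 1/3778)/840) = 1/(8492 + (7000633/3778)*(1/840)) = 1/(8492 + 7000633/3173520) = 1/(26956532473/3173520) = 3173520/26956532473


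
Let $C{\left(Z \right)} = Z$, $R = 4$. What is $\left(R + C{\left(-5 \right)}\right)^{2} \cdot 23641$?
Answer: $23641$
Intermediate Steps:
$\left(R + C{\left(-5 \right)}\right)^{2} \cdot 23641 = \left(4 - 5\right)^{2} \cdot 23641 = \left(-1\right)^{2} \cdot 23641 = 1 \cdot 23641 = 23641$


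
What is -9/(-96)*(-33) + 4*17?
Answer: 2077/32 ≈ 64.906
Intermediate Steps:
-9/(-96)*(-33) + 4*17 = -9*(-1/96)*(-33) + 68 = (3/32)*(-33) + 68 = -99/32 + 68 = 2077/32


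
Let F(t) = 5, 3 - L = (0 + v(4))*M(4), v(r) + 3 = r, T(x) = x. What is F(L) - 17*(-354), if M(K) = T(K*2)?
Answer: 6023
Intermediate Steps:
v(r) = -3 + r
M(K) = 2*K (M(K) = K*2 = 2*K)
L = -5 (L = 3 - (0 + (-3 + 4))*2*4 = 3 - (0 + 1)*8 = 3 - 8 = -5)
F(L) - 17*(-354) = 5 - 17*(-354) = 5 + 6018 = 6023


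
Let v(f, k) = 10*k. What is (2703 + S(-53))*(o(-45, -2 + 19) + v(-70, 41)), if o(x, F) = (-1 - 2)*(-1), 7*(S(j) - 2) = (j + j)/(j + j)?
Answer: 1117224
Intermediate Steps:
S(j) = 15/7 (S(j) = 2 + ((j + j)/(j + j))/7 = 2 + ((2*j)/((2*j)))/7 = 2 + ((2*j)*(1/(2*j)))/7 = 2 + (⅐)*1 = 2 + ⅐ = 15/7)
o(x, F) = 3 (o(x, F) = -3*(-1) = 3)
(2703 + S(-53))*(o(-45, -2 + 19) + v(-70, 41)) = (2703 + 15/7)*(3 + 10*41) = 18936*(3 + 410)/7 = (18936/7)*413 = 1117224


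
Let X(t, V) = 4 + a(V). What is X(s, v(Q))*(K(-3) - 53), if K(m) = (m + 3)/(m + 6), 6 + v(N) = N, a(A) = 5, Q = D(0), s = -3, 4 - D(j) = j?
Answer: -477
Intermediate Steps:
D(j) = 4 - j
Q = 4 (Q = 4 - 1*0 = 4 + 0 = 4)
v(N) = -6 + N
X(t, V) = 9 (X(t, V) = 4 + 5 = 9)
K(m) = (3 + m)/(6 + m)
X(s, v(Q))*(K(-3) - 53) = 9*((3 - 3)/(6 - 3) - 53) = 9*(0/3 - 53) = 9*((1/3)*0 - 53) = 9*(0 - 53) = 9*(-53) = -477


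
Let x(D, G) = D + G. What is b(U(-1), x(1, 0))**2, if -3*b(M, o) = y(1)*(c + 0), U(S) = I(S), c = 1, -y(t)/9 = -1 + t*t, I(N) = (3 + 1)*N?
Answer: 0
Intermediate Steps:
I(N) = 4*N
y(t) = 9 - 9*t**2 (y(t) = -9*(-1 + t*t) = -9*(-1 + t**2) = 9 - 9*t**2)
U(S) = 4*S
b(M, o) = 0 (b(M, o) = -(9 - 9*1**2)*(1 + 0)/3 = -(9 - 9*1)/3 = -(9 - 9)/3 = -0 = -1/3*0 = 0)
b(U(-1), x(1, 0))**2 = 0**2 = 0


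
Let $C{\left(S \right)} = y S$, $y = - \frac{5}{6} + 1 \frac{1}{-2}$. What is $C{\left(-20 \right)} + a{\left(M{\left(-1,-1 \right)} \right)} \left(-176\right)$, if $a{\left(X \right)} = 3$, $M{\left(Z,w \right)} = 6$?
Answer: $- \frac{1504}{3} \approx -501.33$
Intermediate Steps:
$y = - \frac{4}{3}$ ($y = \left(-5\right) \frac{1}{6} + 1 \left(- \frac{1}{2}\right) = - \frac{5}{6} - \frac{1}{2} = - \frac{4}{3} \approx -1.3333$)
$C{\left(S \right)} = - \frac{4 S}{3}$
$C{\left(-20 \right)} + a{\left(M{\left(-1,-1 \right)} \right)} \left(-176\right) = \left(- \frac{4}{3}\right) \left(-20\right) + 3 \left(-176\right) = \frac{80}{3} - 528 = - \frac{1504}{3}$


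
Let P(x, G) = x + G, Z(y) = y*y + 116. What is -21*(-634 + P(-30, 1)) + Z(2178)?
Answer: 4757723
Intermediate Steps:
Z(y) = 116 + y**2 (Z(y) = y**2 + 116 = 116 + y**2)
P(x, G) = G + x
-21*(-634 + P(-30, 1)) + Z(2178) = -21*(-634 + (1 - 30)) + (116 + 2178**2) = -21*(-634 - 29) + (116 + 4743684) = -21*(-663) + 4743800 = 13923 + 4743800 = 4757723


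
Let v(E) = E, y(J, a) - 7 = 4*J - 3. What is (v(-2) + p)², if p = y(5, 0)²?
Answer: 329476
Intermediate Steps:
y(J, a) = 4 + 4*J (y(J, a) = 7 + (4*J - 3) = 7 + (-3 + 4*J) = 4 + 4*J)
p = 576 (p = (4 + 4*5)² = (4 + 20)² = 24² = 576)
(v(-2) + p)² = (-2 + 576)² = 574² = 329476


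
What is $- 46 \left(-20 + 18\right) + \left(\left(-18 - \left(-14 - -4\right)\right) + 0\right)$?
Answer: $84$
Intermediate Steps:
$- 46 \left(-20 + 18\right) + \left(\left(-18 - \left(-14 - -4\right)\right) + 0\right) = \left(-46\right) \left(-2\right) + \left(\left(-18 - \left(-14 + 4\right)\right) + 0\right) = 92 + \left(\left(-18 - -10\right) + 0\right) = 92 + \left(\left(-18 + 10\right) + 0\right) = 92 + \left(-8 + 0\right) = 92 - 8 = 84$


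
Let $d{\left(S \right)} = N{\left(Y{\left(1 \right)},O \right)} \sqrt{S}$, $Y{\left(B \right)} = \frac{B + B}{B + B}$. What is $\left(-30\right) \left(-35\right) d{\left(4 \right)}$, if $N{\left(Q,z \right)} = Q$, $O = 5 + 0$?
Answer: $2100$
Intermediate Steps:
$O = 5$
$Y{\left(B \right)} = 1$ ($Y{\left(B \right)} = \frac{2 B}{2 B} = 2 B \frac{1}{2 B} = 1$)
$d{\left(S \right)} = \sqrt{S}$ ($d{\left(S \right)} = 1 \sqrt{S} = \sqrt{S}$)
$\left(-30\right) \left(-35\right) d{\left(4 \right)} = \left(-30\right) \left(-35\right) \sqrt{4} = 1050 \cdot 2 = 2100$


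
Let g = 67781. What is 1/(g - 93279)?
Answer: -1/25498 ≈ -3.9219e-5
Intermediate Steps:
1/(g - 93279) = 1/(67781 - 93279) = 1/(-25498) = -1/25498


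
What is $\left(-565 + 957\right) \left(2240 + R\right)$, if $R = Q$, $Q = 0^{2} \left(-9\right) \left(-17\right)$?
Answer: $878080$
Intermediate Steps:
$Q = 0$ ($Q = 0 \left(-9\right) \left(-17\right) = 0 \left(-17\right) = 0$)
$R = 0$
$\left(-565 + 957\right) \left(2240 + R\right) = \left(-565 + 957\right) \left(2240 + 0\right) = 392 \cdot 2240 = 878080$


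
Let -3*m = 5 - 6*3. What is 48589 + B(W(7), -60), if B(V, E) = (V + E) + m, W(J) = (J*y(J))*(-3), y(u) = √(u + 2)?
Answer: 145411/3 ≈ 48470.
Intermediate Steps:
y(u) = √(2 + u)
W(J) = -3*J*√(2 + J) (W(J) = (J*√(2 + J))*(-3) = -3*J*√(2 + J))
m = 13/3 (m = -(5 - 6*3)/3 = -(5 - 18)/3 = -⅓*(-13) = 13/3 ≈ 4.3333)
B(V, E) = 13/3 + E + V (B(V, E) = (V + E) + 13/3 = (E + V) + 13/3 = 13/3 + E + V)
48589 + B(W(7), -60) = 48589 + (13/3 - 60 - 3*7*√(2 + 7)) = 48589 + (13/3 - 60 - 3*7*√9) = 48589 + (13/3 - 60 - 3*7*3) = 48589 + (13/3 - 60 - 63) = 48589 - 356/3 = 145411/3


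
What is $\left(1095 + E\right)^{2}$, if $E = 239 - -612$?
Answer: $3786916$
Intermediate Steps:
$E = 851$ ($E = 239 + 612 = 851$)
$\left(1095 + E\right)^{2} = \left(1095 + 851\right)^{2} = 1946^{2} = 3786916$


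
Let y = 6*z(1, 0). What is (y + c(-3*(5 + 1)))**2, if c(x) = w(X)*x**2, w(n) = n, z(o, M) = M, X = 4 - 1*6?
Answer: 419904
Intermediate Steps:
X = -2 (X = 4 - 6 = -2)
y = 0 (y = 6*0 = 0)
c(x) = -2*x**2
(y + c(-3*(5 + 1)))**2 = (0 - 2*9*(5 + 1)**2)**2 = (0 - 2*(-3*6)**2)**2 = (0 - 2*(-18)**2)**2 = (0 - 2*324)**2 = (0 - 648)**2 = (-648)**2 = 419904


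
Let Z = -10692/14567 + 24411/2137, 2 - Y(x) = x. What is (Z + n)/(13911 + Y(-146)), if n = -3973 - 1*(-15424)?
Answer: 356798700462/437652157061 ≈ 0.81526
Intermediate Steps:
Y(x) = 2 - x
n = 11451 (n = -3973 + 15424 = 11451)
Z = 332746233/31129679 (Z = -10692*1/14567 + 24411*(1/2137) = -10692/14567 + 24411/2137 = 332746233/31129679 ≈ 10.689)
(Z + n)/(13911 + Y(-146)) = (332746233/31129679 + 11451)/(13911 + (2 - 1*(-146))) = 356798700462/(31129679*(13911 + (2 + 146))) = 356798700462/(31129679*(13911 + 148)) = (356798700462/31129679)/14059 = (356798700462/31129679)*(1/14059) = 356798700462/437652157061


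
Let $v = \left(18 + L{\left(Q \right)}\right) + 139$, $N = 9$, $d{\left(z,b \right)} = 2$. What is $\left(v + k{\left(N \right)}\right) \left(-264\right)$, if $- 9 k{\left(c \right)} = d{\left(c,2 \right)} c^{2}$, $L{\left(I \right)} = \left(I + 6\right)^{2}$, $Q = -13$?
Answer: $-49632$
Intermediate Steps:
$L{\left(I \right)} = \left(6 + I\right)^{2}$
$k{\left(c \right)} = - \frac{2 c^{2}}{9}$
$v = 206$ ($v = \left(18 + \left(6 - 13\right)^{2}\right) + 139 = \left(18 + \left(-7\right)^{2}\right) + 139 = \left(18 + 49\right) + 139 = 67 + 139 = 206$)
$\left(v + k{\left(N \right)}\right) \left(-264\right) = \left(206 - \frac{2 \cdot 9^{2}}{9}\right) \left(-264\right) = \left(206 - 18\right) \left(-264\right) = 188 \left(-264\right) = -49632$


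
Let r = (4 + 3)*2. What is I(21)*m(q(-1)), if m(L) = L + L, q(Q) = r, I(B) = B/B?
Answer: 28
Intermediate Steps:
I(B) = 1
r = 14 (r = 7*2 = 14)
q(Q) = 14
m(L) = 2*L
I(21)*m(q(-1)) = 1*(2*14) = 1*28 = 28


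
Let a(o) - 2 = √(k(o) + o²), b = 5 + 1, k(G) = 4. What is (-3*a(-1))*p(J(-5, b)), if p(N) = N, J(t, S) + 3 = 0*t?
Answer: 18 + 9*√5 ≈ 38.125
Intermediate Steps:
b = 6
J(t, S) = -3 (J(t, S) = -3 + 0*t = -3 + 0 = -3)
a(o) = 2 + √(4 + o²)
(-3*a(-1))*p(J(-5, b)) = -3*(2 + √(4 + (-1)²))*(-3) = -3*(2 + √(4 + 1))*(-3) = -3*(2 + √5)*(-3) = (-6 - 3*√5)*(-3) = 18 + 9*√5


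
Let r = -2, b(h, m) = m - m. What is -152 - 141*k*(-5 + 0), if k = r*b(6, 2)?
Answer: -152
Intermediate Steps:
b(h, m) = 0
k = 0 (k = -2*0 = 0)
-152 - 141*k*(-5 + 0) = -152 - 0*(-5 + 0) = -152 - 0*(-5) = -152 - 141*0 = -152 + 0 = -152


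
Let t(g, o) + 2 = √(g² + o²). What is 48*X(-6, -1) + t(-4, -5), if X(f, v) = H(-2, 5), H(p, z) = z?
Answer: 238 + √41 ≈ 244.40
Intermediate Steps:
X(f, v) = 5
t(g, o) = -2 + √(g² + o²)
48*X(-6, -1) + t(-4, -5) = 48*5 + (-2 + √((-4)² + (-5)²)) = 240 + (-2 + √(16 + 25)) = 240 + (-2 + √41) = 238 + √41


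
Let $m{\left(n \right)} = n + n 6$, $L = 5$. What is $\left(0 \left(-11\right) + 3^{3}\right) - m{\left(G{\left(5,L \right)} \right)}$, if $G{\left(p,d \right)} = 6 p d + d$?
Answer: $-1058$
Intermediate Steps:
$G{\left(p,d \right)} = d + 6 d p$ ($G{\left(p,d \right)} = 6 d p + d = d + 6 d p$)
$m{\left(n \right)} = 7 n$ ($m{\left(n \right)} = n + 6 n = 7 n$)
$\left(0 \left(-11\right) + 3^{3}\right) - m{\left(G{\left(5,L \right)} \right)} = \left(0 \left(-11\right) + 3^{3}\right) - 7 \cdot 5 \left(1 + 6 \cdot 5\right) = \left(0 + 27\right) - 7 \cdot 5 \left(1 + 30\right) = 27 - 7 \cdot 5 \cdot 31 = 27 - 7 \cdot 155 = 27 - 1085 = -1058$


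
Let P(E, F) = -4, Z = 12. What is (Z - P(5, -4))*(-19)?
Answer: -304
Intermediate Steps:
(Z - P(5, -4))*(-19) = (12 - 1*(-4))*(-19) = (12 + 4)*(-19) = 16*(-19) = -304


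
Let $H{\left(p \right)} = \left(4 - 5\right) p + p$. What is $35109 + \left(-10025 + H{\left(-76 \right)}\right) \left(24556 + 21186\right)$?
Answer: $-458528441$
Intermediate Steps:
$H{\left(p \right)} = 0$ ($H{\left(p \right)} = \left(4 - 5\right) p + p = - p + p = 0$)
$35109 + \left(-10025 + H{\left(-76 \right)}\right) \left(24556 + 21186\right) = 35109 + \left(-10025 + 0\right) \left(24556 + 21186\right) = 35109 - 458563550 = -458528441$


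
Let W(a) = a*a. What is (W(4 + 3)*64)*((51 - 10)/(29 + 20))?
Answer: 2624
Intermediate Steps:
W(a) = a**2
(W(4 + 3)*64)*((51 - 10)/(29 + 20)) = ((4 + 3)**2*64)*((51 - 10)/(29 + 20)) = (7**2*64)*(41/49) = (49*64)*(41*(1/49)) = 3136*(41/49) = 2624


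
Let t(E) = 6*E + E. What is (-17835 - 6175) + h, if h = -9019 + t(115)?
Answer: -32224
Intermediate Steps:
t(E) = 7*E
h = -8214 (h = -9019 + 7*115 = -9019 + 805 = -8214)
(-17835 - 6175) + h = (-17835 - 6175) - 8214 = -24010 - 8214 = -32224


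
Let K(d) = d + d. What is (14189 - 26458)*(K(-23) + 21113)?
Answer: -258471023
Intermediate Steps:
K(d) = 2*d
(14189 - 26458)*(K(-23) + 21113) = (14189 - 26458)*(2*(-23) + 21113) = -12269*(-46 + 21113) = -12269*21067 = -258471023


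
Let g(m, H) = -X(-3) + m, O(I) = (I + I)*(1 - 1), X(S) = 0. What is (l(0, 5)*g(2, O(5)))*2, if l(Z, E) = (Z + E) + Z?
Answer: 20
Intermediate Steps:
l(Z, E) = E + 2*Z (l(Z, E) = (E + Z) + Z = E + 2*Z)
O(I) = 0 (O(I) = (2*I)*0 = 0)
g(m, H) = m (g(m, H) = -1*0 + m = 0 + m = m)
(l(0, 5)*g(2, O(5)))*2 = ((5 + 2*0)*2)*2 = ((5 + 0)*2)*2 = (5*2)*2 = 10*2 = 20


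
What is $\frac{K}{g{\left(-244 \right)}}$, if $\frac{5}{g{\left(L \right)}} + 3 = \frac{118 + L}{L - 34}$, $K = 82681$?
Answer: $- \frac{29269074}{695} \approx -42114.0$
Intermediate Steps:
$g{\left(L \right)} = \frac{5}{-3 + \frac{118 + L}{-34 + L}}$ ($g{\left(L \right)} = \frac{5}{-3 + \frac{118 + L}{L - 34}} = \frac{5}{-3 + \frac{118 + L}{-34 + L}}$)
$\frac{K}{g{\left(-244 \right)}} = \frac{82681}{\frac{5}{2} \frac{1}{-110 - 244} \left(34 - -244\right)} = \frac{82681}{\frac{5}{2} \frac{1}{-354} \left(34 + 244\right)} = \frac{82681}{\frac{5}{2} \left(- \frac{1}{354}\right) 278} = \frac{82681}{- \frac{695}{354}} = 82681 \left(- \frac{354}{695}\right) = - \frac{29269074}{695}$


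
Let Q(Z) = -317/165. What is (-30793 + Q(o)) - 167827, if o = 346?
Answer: -32772617/165 ≈ -1.9862e+5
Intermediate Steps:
Q(Z) = -317/165 (Q(Z) = -317*1/165 = -317/165)
(-30793 + Q(o)) - 167827 = (-30793 - 317/165) - 167827 = -5081162/165 - 167827 = -32772617/165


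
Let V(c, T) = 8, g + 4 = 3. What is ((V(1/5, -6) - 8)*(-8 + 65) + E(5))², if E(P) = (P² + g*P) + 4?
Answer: 576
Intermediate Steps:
g = -1 (g = -4 + 3 = -1)
E(P) = 4 + P² - P (E(P) = (P² - P) + 4 = 4 + P² - P)
((V(1/5, -6) - 8)*(-8 + 65) + E(5))² = ((8 - 8)*(-8 + 65) + (4 + 5² - 1*5))² = (0*57 + (4 + 25 - 5))² = (0 + 24)² = 24² = 576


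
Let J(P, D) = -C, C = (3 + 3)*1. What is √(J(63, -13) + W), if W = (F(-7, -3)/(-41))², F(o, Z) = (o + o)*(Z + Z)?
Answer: I*√3030/41 ≈ 1.3426*I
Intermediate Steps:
C = 6 (C = 6*1 = 6)
F(o, Z) = 4*Z*o (F(o, Z) = (2*o)*(2*Z) = 4*Z*o)
J(P, D) = -6 (J(P, D) = -1*6 = -6)
W = 7056/1681 (W = ((4*(-3)*(-7))/(-41))² = (84*(-1/41))² = (-84/41)² = 7056/1681 ≈ 4.1975)
√(J(63, -13) + W) = √(-6 + 7056/1681) = √(-3030/1681) = I*√3030/41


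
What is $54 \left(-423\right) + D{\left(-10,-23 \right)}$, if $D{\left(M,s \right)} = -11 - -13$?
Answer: $-22840$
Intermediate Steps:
$D{\left(M,s \right)} = 2$ ($D{\left(M,s \right)} = -11 + 13 = 2$)
$54 \left(-423\right) + D{\left(-10,-23 \right)} = 54 \left(-423\right) + 2 = -22842 + 2 = -22840$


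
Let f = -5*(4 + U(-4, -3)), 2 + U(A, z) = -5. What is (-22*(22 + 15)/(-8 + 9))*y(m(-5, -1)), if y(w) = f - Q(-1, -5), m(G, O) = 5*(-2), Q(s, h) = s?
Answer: -13024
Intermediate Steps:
U(A, z) = -7 (U(A, z) = -2 - 5 = -7)
f = 15 (f = -5*(4 - 7) = -5*(-3) = 15)
m(G, O) = -10
y(w) = 16 (y(w) = 15 - 1*(-1) = 15 + 1 = 16)
(-22*(22 + 15)/(-8 + 9))*y(m(-5, -1)) = -22*(22 + 15)/(-8 + 9)*16 = -814/1*16 = -814*16 = -13024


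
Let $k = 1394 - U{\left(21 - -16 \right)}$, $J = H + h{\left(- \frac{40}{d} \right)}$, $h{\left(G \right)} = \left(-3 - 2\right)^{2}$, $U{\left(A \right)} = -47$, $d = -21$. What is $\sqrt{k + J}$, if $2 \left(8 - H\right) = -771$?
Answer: $\frac{\sqrt{7438}}{2} \approx 43.122$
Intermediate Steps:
$h{\left(G \right)} = 25$ ($h{\left(G \right)} = \left(-5\right)^{2} = 25$)
$H = \frac{787}{2}$ ($H = 8 - - \frac{771}{2} = 8 + \frac{771}{2} = \frac{787}{2} \approx 393.5$)
$J = \frac{837}{2}$ ($J = \frac{787}{2} + 25 = \frac{837}{2} \approx 418.5$)
$k = 1441$ ($k = 1394 - -47 = 1394 + 47 = 1441$)
$\sqrt{k + J} = \sqrt{1441 + \frac{837}{2}} = \sqrt{\frac{3719}{2}} = \frac{\sqrt{7438}}{2}$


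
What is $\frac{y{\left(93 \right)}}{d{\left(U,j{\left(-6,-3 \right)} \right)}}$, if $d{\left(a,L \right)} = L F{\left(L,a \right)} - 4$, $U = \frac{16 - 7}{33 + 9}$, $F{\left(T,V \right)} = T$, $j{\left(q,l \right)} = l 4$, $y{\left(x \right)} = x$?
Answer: $\frac{93}{140} \approx 0.66429$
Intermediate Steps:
$j{\left(q,l \right)} = 4 l$
$U = \frac{3}{14}$ ($U = \frac{9}{42} = 9 \cdot \frac{1}{42} = \frac{3}{14} \approx 0.21429$)
$d{\left(a,L \right)} = -4 + L^{2}$ ($d{\left(a,L \right)} = L L - 4 = L^{2} - 4 = -4 + L^{2}$)
$\frac{y{\left(93 \right)}}{d{\left(U,j{\left(-6,-3 \right)} \right)}} = \frac{93}{-4 + \left(4 \left(-3\right)\right)^{2}} = \frac{93}{-4 + \left(-12\right)^{2}} = \frac{93}{-4 + 144} = \frac{93}{140}$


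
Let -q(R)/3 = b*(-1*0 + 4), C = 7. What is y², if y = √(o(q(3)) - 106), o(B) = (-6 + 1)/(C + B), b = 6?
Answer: -1377/13 ≈ -105.92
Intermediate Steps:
q(R) = -72 (q(R) = -18*(-1*0 + 4) = -18*(0 + 4) = -18*4 = -3*24 = -72)
o(B) = -5/(7 + B) (o(B) = (-6 + 1)/(7 + B) = -5/(7 + B))
y = 9*I*√221/13 (y = √(-5/(7 - 72) - 106) = √(-5/(-65) - 106) = √(-5*(-1/65) - 106) = √(1/13 - 106) = √(-1377/13) = 9*I*√221/13 ≈ 10.292*I)
y² = (9*I*√221/13)² = -1377/13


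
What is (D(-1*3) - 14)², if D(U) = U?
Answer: 289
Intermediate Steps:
(D(-1*3) - 14)² = (-1*3 - 14)² = (-3 - 14)² = (-17)² = 289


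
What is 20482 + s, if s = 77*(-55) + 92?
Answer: 16339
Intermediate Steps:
s = -4143 (s = -4235 + 92 = -4143)
20482 + s = 20482 - 4143 = 16339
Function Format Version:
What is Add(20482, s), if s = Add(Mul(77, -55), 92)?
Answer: 16339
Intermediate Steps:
s = -4143 (s = Add(-4235, 92) = -4143)
Add(20482, s) = Add(20482, -4143) = 16339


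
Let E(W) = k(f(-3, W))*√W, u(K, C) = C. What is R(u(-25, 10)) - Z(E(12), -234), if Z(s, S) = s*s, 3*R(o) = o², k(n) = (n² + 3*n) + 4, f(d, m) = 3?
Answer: -17324/3 ≈ -5774.7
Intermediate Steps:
k(n) = 4 + n² + 3*n
R(o) = o²/3
E(W) = 22*√W (E(W) = (4 + 3² + 3*3)*√W = (4 + 9 + 9)*√W = 22*√W)
Z(s, S) = s²
R(u(-25, 10)) - Z(E(12), -234) = (⅓)*10² - (22*√12)² = (⅓)*100 - (22*(2*√3))² = 100/3 - (44*√3)² = 100/3 - 1*5808 = 100/3 - 5808 = -17324/3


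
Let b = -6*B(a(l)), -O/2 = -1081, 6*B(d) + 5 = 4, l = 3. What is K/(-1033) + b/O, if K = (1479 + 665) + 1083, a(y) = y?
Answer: -6975741/2233346 ≈ -3.1234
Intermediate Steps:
B(d) = -⅙ (B(d) = -⅚ + (⅙)*4 = -⅚ + ⅔ = -⅙)
O = 2162 (O = -2*(-1081) = 2162)
b = 1 (b = -6*(-⅙) = 1)
K = 3227 (K = 2144 + 1083 = 3227)
K/(-1033) + b/O = 3227/(-1033) + 1/2162 = 3227*(-1/1033) + 1*(1/2162) = -3227/1033 + 1/2162 = -6975741/2233346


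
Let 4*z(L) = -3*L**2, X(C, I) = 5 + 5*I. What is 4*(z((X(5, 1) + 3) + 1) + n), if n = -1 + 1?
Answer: -588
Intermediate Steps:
n = 0
z(L) = -3*L**2/4 (z(L) = (-3*L**2)/4 = -3*L**2/4)
4*(z((X(5, 1) + 3) + 1) + n) = 4*(-3*(((5 + 5*1) + 3) + 1)**2/4 + 0) = 4*(-3*(((5 + 5) + 3) + 1)**2/4 + 0) = 4*(-3*((10 + 3) + 1)**2/4 + 0) = 4*(-3*(13 + 1)**2/4 + 0) = 4*(-3/4*14**2 + 0) = 4*(-3/4*196 + 0) = 4*(-147 + 0) = 4*(-147) = -588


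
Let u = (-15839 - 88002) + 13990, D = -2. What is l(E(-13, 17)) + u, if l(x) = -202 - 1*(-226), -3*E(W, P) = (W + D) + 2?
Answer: -89827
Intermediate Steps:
E(W, P) = -W/3 (E(W, P) = -((W - 2) + 2)/3 = -((-2 + W) + 2)/3 = -W/3)
u = -89851 (u = -103841 + 13990 = -89851)
l(x) = 24 (l(x) = -202 + 226 = 24)
l(E(-13, 17)) + u = 24 - 89851 = -89827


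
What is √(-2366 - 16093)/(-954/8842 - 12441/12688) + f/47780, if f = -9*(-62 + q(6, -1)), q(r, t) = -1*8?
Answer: 63/4778 - 4314896*I*√2051/1565483 ≈ 0.013185 - 124.83*I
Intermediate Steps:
q(r, t) = -8
f = 630 (f = -9*(-62 - 8) = -9*(-70) = 630)
√(-2366 - 16093)/(-954/8842 - 12441/12688) + f/47780 = √(-2366 - 16093)/(-954/8842 - 12441/12688) + 630/47780 = √(-18459)/(-954*1/8842 - 12441*1/12688) + 630*(1/47780) = (3*I*√2051)/(-477/4421 - 957/976) + 63/4778 = (3*I*√2051)/(-4696449/4314896) + 63/4778 = (3*I*√2051)*(-4314896/4696449) + 63/4778 = -4314896*I*√2051/1565483 + 63/4778 = 63/4778 - 4314896*I*√2051/1565483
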